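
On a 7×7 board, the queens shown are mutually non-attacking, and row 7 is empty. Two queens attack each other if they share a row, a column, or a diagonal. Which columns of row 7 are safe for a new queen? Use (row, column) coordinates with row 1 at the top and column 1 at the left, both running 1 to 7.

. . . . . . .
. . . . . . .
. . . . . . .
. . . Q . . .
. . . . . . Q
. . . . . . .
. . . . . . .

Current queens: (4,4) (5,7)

(4,4) attacks row 7 at column 4 and diagonals 1, 7.
(5,7) attacks row 7 at column 7 and diagonals 5.
Attacked columns: {1, 4, 5, 7}. Safe: {2, 3, 6}.

columns 2, 3, 6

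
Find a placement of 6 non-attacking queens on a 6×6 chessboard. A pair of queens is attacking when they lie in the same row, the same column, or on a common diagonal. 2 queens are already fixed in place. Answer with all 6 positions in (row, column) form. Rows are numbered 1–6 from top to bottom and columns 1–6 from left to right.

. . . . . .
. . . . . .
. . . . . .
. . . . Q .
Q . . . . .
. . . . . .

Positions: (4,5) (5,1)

(1,3) (2,6) (3,2) (4,5) (5,1) (6,4)

Row 1: attacked by (4,5)→{2,5}; (5,1)→{1,5}. Safe: 3, 4, 6. Place at column 3.
Row 2: attacked by (1,3)→{2,3,4}; (4,5)→{3,5}; (5,1)→{1,4}. Safe: 6. Place at column 6.
Row 3: attacked by (1,3)→{1,3,5}; (2,6)→{5,6}; (4,5)→{4,5,6}; (5,1)→{1,3}. Safe: 2. Place at column 2.
Row 6: attacked by (1,3)→{3}; (2,6)→{2,6}; (3,2)→{2,5}; (4,5)→{3,5}; (5,1)→{1,2}. Safe: 4. Place at column 4.
Columns [3, 6, 2, 5, 1, 4], r−c [-2, -4, 1, -1, 4, 2], r+c [4, 8, 5, 9, 6, 10] are all distinct, so no two queens attack.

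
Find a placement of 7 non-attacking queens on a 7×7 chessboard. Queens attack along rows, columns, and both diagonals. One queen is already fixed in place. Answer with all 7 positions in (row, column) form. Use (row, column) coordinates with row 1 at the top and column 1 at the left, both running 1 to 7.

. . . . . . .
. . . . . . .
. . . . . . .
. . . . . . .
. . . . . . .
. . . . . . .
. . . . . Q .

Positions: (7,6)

Row 1: attacked by (7,6)→{6}. Safe: 1, 2, 3, 4, 5, 7. Place at column 1.
Row 2: attacked by (1,1)→{1,2}; (7,6)→{1,6}. Safe: 3, 4, 5, 7. Place at column 3.
Row 3: attacked by (1,1)→{1,3}; (2,3)→{2,3,4}; (7,6)→{2,6}. Safe: 5, 7. Place at column 5.
Row 4: attacked by (1,1)→{1,4}; (2,3)→{1,3,5}; (3,5)→{4,5,6}; (7,6)→{3,6}. Safe: 2, 7. Place at column 7.
Row 5: attacked by (1,1)→{1,5}; (2,3)→{3,6}; (3,5)→{3,5,7}; (4,7)→{6,7}; (7,6)→{4,6}. Safe: 2. Place at column 2.
Row 6: attacked by (1,1)→{1,6}; (2,3)→{3,7}; (3,5)→{2,5}; (4,7)→{5,7}; (5,2)→{1,2,3}; (7,6)→{5,6,7}. Safe: 4. Place at column 4.
Columns [1, 3, 5, 7, 2, 4, 6], r−c [0, -1, -2, -3, 3, 2, 1], r+c [2, 5, 8, 11, 7, 10, 13] are all distinct, so no two queens attack.

(1,1) (2,3) (3,5) (4,7) (5,2) (6,4) (7,6)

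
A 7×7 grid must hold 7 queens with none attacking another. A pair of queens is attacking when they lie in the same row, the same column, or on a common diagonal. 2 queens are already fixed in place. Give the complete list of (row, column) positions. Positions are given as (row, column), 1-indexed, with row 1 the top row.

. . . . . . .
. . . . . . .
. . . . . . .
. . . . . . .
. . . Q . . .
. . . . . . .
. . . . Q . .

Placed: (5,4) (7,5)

Row 1: attacked by (5,4)→{4}; (7,5)→{5}. Safe: 1, 2, 3, 6, 7. Place at column 2.
Row 2: attacked by (1,2)→{1,2,3}; (5,4)→{1,4,7}; (7,5)→{5}. Safe: 6. Place at column 6.
Row 3: attacked by (1,2)→{2,4}; (2,6)→{5,6,7}; (5,4)→{2,4,6}; (7,5)→{1,5}. Safe: 3. Place at column 3.
Row 4: attacked by (1,2)→{2,5}; (2,6)→{4,6}; (3,3)→{2,3,4}; (5,4)→{3,4,5}; (7,5)→{2,5}. Safe: 1, 7. Place at column 7.
Row 6: attacked by (1,2)→{2,7}; (2,6)→{2,6}; (3,3)→{3,6}; (4,7)→{5,7}; (5,4)→{3,4,5}; (7,5)→{4,5,6}. Safe: 1. Place at column 1.
Columns [2, 6, 3, 7, 4, 1, 5], r−c [-1, -4, 0, -3, 1, 5, 2], r+c [3, 8, 6, 11, 9, 7, 12] are all distinct, so no two queens attack.

(1,2) (2,6) (3,3) (4,7) (5,4) (6,1) (7,5)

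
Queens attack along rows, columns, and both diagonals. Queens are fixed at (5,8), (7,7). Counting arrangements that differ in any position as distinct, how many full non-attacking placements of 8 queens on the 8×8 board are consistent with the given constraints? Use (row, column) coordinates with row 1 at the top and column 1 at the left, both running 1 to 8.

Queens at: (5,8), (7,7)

Branch on row 1: col 2 → 0; col 3 → 3; col 5 → 1; col 6 → 2.
Sum: 0 + 3 + 1 + 2 = 6.

6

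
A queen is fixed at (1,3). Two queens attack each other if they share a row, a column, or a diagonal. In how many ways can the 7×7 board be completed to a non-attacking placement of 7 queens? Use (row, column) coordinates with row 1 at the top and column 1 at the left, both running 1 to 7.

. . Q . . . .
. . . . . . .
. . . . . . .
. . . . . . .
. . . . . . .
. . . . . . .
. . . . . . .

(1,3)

Branch on row 2: col 1 → 2; col 5 → 1; col 6 → 1; col 7 → 2.
Sum: 2 + 1 + 1 + 2 = 6.

6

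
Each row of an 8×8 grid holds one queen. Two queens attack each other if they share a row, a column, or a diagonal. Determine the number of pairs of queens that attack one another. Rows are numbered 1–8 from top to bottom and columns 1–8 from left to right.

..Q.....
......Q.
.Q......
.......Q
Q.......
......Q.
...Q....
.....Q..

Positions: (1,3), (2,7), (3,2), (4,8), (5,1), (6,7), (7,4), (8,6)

1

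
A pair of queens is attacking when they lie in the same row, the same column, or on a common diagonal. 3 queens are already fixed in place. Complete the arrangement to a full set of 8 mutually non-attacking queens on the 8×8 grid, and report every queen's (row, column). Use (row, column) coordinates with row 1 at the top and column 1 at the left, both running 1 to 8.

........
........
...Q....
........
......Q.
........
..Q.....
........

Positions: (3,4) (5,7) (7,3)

(1,8) (2,2) (3,4) (4,1) (5,7) (6,5) (7,3) (8,6)

Row 1: attacked by (3,4)→{2,4,6}; (5,7)→{3,7}; (7,3)→{3}. Safe: 1, 5, 8. Place at column 8.
Row 2: attacked by (1,8)→{7,8}; (3,4)→{3,4,5}; (5,7)→{4,7}; (7,3)→{3,8}. Safe: 1, 2, 6. Place at column 2.
Row 4: attacked by (1,8)→{5,8}; (2,2)→{2,4}; (3,4)→{3,4,5}; (5,7)→{6,7,8}; (7,3)→{3,6}. Safe: 1. Place at column 1.
Row 6: attacked by (1,8)→{3,8}; (2,2)→{2,6}; (3,4)→{1,4,7}; (4,1)→{1,3}; (5,7)→{6,7,8}; (7,3)→{2,3,4}. Safe: 5. Place at column 5.
Row 8: attacked by (1,8)→{1,8}; (2,2)→{2,8}; (3,4)→{4}; (4,1)→{1,5}; (5,7)→{4,7}; (6,5)→{3,5,7}; (7,3)→{2,3,4}. Safe: 6. Place at column 6.
Columns [8, 2, 4, 1, 7, 5, 3, 6], r−c [-7, 0, -1, 3, -2, 1, 4, 2], r+c [9, 4, 7, 5, 12, 11, 10, 14] are all distinct, so no two queens attack.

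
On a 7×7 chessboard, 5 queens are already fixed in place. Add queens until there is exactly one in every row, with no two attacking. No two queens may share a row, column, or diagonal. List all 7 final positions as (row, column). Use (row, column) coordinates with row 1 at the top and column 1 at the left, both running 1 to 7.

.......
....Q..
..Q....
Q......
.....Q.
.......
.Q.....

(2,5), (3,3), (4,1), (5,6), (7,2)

Row 1: attacked by (2,5)→{4,5,6}; (3,3)→{1,3,5}; (4,1)→{1,4}; (5,6)→{2,6}; (7,2)→{2}. Safe: 7. Place at column 7.
Row 6: attacked by (1,7)→{2,7}; (2,5)→{1,5}; (3,3)→{3,6}; (4,1)→{1,3}; (5,6)→{5,6,7}; (7,2)→{1,2,3}. Safe: 4. Place at column 4.
Columns [7, 5, 3, 1, 6, 4, 2], r−c [-6, -3, 0, 3, -1, 2, 5], r+c [8, 7, 6, 5, 11, 10, 9] are all distinct, so no two queens attack.

(1,7) (2,5) (3,3) (4,1) (5,6) (6,4) (7,2)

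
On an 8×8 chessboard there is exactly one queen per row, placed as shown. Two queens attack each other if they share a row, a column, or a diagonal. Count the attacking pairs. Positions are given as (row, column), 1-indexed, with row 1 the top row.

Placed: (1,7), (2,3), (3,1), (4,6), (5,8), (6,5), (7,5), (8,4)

3

Same column: (6,5)–(7,5) (column 5).
Same diagonal: (3,1)–(7,5) (|3−7| = |1−5| = 4); (7,5)–(8,4) (|7−8| = |5−4| = 1).
Total attacking pairs: 3.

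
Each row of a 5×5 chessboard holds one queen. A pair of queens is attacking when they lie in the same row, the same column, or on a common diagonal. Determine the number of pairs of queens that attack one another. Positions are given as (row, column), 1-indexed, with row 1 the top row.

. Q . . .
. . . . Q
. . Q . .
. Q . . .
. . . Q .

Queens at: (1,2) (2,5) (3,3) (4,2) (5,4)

Same column: (1,2)–(4,2) (column 2).
Same diagonal: (3,3)–(4,2) (|3−4| = |3−2| = 1).
Total attacking pairs: 2.

2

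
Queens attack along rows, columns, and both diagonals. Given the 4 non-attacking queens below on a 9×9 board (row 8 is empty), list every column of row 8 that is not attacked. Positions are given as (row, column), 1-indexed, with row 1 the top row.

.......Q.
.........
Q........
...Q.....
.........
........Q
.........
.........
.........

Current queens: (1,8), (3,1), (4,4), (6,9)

(1,8) attacks row 8 at column 8 and diagonals 1.
(3,1) attacks row 8 at column 1 and diagonals 6.
(4,4) attacks row 8 at column 4 and diagonals 8.
(6,9) attacks row 8 at column 9 and diagonals 7.
Attacked columns: {1, 4, 6, 7, 8, 9}. Safe: {2, 3, 5}.

columns 2, 3, 5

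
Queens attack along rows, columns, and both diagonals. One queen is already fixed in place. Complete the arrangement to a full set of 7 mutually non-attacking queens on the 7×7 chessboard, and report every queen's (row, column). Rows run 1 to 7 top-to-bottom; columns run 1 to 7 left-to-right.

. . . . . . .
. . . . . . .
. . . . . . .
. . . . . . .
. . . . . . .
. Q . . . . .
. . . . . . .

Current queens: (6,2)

(1,1) (2,4) (3,7) (4,3) (5,6) (6,2) (7,5)

Row 1: attacked by (6,2)→{2,7}. Safe: 1, 3, 4, 5, 6. Place at column 1.
Row 2: attacked by (1,1)→{1,2}; (6,2)→{2,6}. Safe: 3, 4, 5, 7. Place at column 4.
Row 3: attacked by (1,1)→{1,3}; (2,4)→{3,4,5}; (6,2)→{2,5}. Safe: 6, 7. Place at column 7.
Row 4: attacked by (1,1)→{1,4}; (2,4)→{2,4,6}; (3,7)→{6,7}; (6,2)→{2,4}. Safe: 3, 5. Place at column 3.
Row 5: attacked by (1,1)→{1,5}; (2,4)→{1,4,7}; (3,7)→{5,7}; (4,3)→{2,3,4}; (6,2)→{1,2,3}. Safe: 6. Place at column 6.
Row 7: attacked by (1,1)→{1,7}; (2,4)→{4}; (3,7)→{3,7}; (4,3)→{3,6}; (5,6)→{4,6}; (6,2)→{1,2,3}. Safe: 5. Place at column 5.
Columns [1, 4, 7, 3, 6, 2, 5], r−c [0, -2, -4, 1, -1, 4, 2], r+c [2, 6, 10, 7, 11, 8, 12] are all distinct, so no two queens attack.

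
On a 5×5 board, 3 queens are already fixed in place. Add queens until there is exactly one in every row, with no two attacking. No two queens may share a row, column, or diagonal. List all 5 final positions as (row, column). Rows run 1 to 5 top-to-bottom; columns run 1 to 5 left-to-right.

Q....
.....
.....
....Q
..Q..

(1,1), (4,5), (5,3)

(1,1) (2,4) (3,2) (4,5) (5,3)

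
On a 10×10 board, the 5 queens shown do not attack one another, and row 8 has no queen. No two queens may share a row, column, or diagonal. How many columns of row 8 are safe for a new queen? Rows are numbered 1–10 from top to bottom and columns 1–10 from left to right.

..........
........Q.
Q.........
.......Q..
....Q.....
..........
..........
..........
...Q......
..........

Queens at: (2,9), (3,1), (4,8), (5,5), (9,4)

2

(2,9) attacks row 8 at column 9 and diagonals 3.
(3,1) attacks row 8 at column 1 and diagonals 6.
(4,8) attacks row 8 at column 8 and diagonals 4.
(5,5) attacks row 8 at column 5 and diagonals 2, 8.
(9,4) attacks row 8 at column 4 and diagonals 3, 5.
Attacked columns: {1, 2, 3, 4, 5, 6, 8, 9}. Safe: {7, 10}.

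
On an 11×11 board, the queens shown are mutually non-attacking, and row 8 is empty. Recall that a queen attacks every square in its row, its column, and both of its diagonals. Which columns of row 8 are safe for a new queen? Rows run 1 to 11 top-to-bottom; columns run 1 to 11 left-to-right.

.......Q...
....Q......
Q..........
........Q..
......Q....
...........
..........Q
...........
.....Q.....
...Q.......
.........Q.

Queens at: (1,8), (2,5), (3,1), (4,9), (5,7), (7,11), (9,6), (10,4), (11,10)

columns 3

(1,8) attacks row 8 at column 8 and diagonals 1.
(2,5) attacks row 8 at column 5 and diagonals 11.
(3,1) attacks row 8 at column 1 and diagonals 6.
(4,9) attacks row 8 at column 9 and diagonals 5.
(5,7) attacks row 8 at column 7 and diagonals 4, 10.
(7,11) attacks row 8 at column 11 and diagonals 10.
(9,6) attacks row 8 at column 6 and diagonals 5, 7.
(10,4) attacks row 8 at column 4 and diagonals 2, 6.
(11,10) attacks row 8 at column 10 and diagonals 7.
Attacked columns: {1, 2, 4, 5, 6, 7, 8, 9, 10, 11}. Safe: {3}.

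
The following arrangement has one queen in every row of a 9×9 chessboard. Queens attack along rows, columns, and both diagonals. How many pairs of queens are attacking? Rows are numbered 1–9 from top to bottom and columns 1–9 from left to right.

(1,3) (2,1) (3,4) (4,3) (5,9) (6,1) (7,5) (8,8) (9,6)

Same column: (1,3)–(4,3) (column 3); (2,1)–(6,1) (column 1).
Same diagonal: (2,1)–(4,3) (|2−4| = |1−3| = 2); (3,4)–(4,3) (|3−4| = |4−3| = 1); (3,4)–(6,1) (|3−6| = |4−1| = 3); (4,3)–(6,1) (|4−6| = |3−1| = 2).
Total attacking pairs: 6.

6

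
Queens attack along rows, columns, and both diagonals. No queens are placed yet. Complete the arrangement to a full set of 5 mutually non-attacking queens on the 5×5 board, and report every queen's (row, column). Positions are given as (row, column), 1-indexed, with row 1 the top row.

(1,5) (2,3) (3,1) (4,4) (5,2)

Row 1: Safe: 1, 2, 3, 4, 5. Place at column 5.
Row 2: attacked by (1,5)→{4,5}. Safe: 1, 2, 3. Place at column 3.
Row 3: attacked by (1,5)→{3,5}; (2,3)→{2,3,4}. Safe: 1. Place at column 1.
Row 4: attacked by (1,5)→{2,5}; (2,3)→{1,3,5}; (3,1)→{1,2}. Safe: 4. Place at column 4.
Row 5: attacked by (1,5)→{1,5}; (2,3)→{3}; (3,1)→{1,3}; (4,4)→{3,4,5}. Safe: 2. Place at column 2.
Columns [5, 3, 1, 4, 2], r−c [-4, -1, 2, 0, 3], r+c [6, 5, 4, 8, 7] are all distinct, so no two queens attack.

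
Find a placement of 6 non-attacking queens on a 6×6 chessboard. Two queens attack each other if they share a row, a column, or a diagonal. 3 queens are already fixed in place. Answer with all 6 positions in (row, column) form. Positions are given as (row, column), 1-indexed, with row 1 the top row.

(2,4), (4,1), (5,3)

Row 1: attacked by (2,4)→{3,4,5}; (4,1)→{1,4}; (5,3)→{3}. Safe: 2, 6. Place at column 2.
Row 3: attacked by (1,2)→{2,4}; (2,4)→{3,4,5}; (4,1)→{1,2}; (5,3)→{1,3,5}. Safe: 6. Place at column 6.
Row 6: attacked by (1,2)→{2}; (2,4)→{4}; (3,6)→{3,6}; (4,1)→{1,3}; (5,3)→{2,3,4}. Safe: 5. Place at column 5.
Columns [2, 4, 6, 1, 3, 5], r−c [-1, -2, -3, 3, 2, 1], r+c [3, 6, 9, 5, 8, 11] are all distinct, so no two queens attack.

(1,2) (2,4) (3,6) (4,1) (5,3) (6,5)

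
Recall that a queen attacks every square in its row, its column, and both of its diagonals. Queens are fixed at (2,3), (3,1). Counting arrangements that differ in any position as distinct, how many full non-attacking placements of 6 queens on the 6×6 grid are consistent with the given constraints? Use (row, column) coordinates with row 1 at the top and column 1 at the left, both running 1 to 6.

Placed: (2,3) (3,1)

1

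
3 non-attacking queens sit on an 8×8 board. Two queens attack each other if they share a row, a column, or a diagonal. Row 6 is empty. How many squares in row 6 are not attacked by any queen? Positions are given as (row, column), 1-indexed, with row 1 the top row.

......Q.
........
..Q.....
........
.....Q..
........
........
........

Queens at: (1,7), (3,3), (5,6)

3

(1,7) attacks row 6 at column 7 and diagonals 2.
(3,3) attacks row 6 at column 3 and diagonals 6.
(5,6) attacks row 6 at column 6 and diagonals 5, 7.
Attacked columns: {2, 3, 5, 6, 7}. Safe: {1, 4, 8}.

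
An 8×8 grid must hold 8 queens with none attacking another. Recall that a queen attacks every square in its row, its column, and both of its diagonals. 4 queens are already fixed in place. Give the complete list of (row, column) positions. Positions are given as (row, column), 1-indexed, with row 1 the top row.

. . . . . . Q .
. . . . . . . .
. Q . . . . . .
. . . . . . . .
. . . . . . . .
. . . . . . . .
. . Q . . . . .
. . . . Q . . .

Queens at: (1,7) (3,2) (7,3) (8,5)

Row 2: attacked by (1,7)→{6,7,8}; (3,2)→{1,2,3}; (7,3)→{3,8}; (8,5)→{5}. Safe: 4. Place at column 4.
Row 4: attacked by (1,7)→{4,7}; (2,4)→{2,4,6}; (3,2)→{1,2,3}; (7,3)→{3,6}; (8,5)→{1,5}. Safe: 8. Place at column 8.
Row 5: attacked by (1,7)→{3,7}; (2,4)→{1,4,7}; (3,2)→{2,4}; (4,8)→{7,8}; (7,3)→{1,3,5}; (8,5)→{2,5,8}. Safe: 6. Place at column 6.
Row 6: attacked by (1,7)→{2,7}; (2,4)→{4,8}; (3,2)→{2,5}; (4,8)→{6,8}; (5,6)→{5,6,7}; (7,3)→{2,3,4}; (8,5)→{3,5,7}. Safe: 1. Place at column 1.
Columns [7, 4, 2, 8, 6, 1, 3, 5], r−c [-6, -2, 1, -4, -1, 5, 4, 3], r+c [8, 6, 5, 12, 11, 7, 10, 13] are all distinct, so no two queens attack.

(1,7) (2,4) (3,2) (4,8) (5,6) (6,1) (7,3) (8,5)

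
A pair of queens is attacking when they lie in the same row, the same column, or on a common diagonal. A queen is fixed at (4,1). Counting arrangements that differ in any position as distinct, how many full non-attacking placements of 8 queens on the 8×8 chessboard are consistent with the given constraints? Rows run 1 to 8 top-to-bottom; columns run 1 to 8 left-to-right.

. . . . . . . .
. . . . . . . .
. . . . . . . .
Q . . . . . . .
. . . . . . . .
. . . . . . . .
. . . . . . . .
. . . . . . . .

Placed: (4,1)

Branch on row 1: col 2 → 2; col 3 → 4; col 5 → 5; col 6 → 4; col 7 → 2; col 8 → 1.
Sum: 2 + 4 + 5 + 4 + 2 + 1 = 18.

18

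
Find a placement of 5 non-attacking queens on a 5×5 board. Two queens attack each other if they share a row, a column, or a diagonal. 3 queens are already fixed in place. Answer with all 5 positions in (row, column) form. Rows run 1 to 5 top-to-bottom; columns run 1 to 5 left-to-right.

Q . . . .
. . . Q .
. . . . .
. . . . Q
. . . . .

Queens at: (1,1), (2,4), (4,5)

(1,1) (2,4) (3,2) (4,5) (5,3)

Row 3: attacked by (1,1)→{1,3}; (2,4)→{3,4,5}; (4,5)→{4,5}. Safe: 2. Place at column 2.
Row 5: attacked by (1,1)→{1,5}; (2,4)→{1,4}; (3,2)→{2,4}; (4,5)→{4,5}. Safe: 3. Place at column 3.
Columns [1, 4, 2, 5, 3], r−c [0, -2, 1, -1, 2], r+c [2, 6, 5, 9, 8] are all distinct, so no two queens attack.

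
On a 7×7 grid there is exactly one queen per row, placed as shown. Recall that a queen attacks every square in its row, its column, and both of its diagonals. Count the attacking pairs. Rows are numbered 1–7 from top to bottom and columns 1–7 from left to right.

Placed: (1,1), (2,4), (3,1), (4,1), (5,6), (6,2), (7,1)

Same column: (1,1)–(3,1) (column 1); (1,1)–(4,1) (column 1); (1,1)–(7,1) (column 1); (3,1)–(4,1) (column 1); (3,1)–(7,1) (column 1); (4,1)–(7,1) (column 1).
Same diagonal: (6,2)–(7,1) (|6−7| = |2−1| = 1).
Total attacking pairs: 7.

7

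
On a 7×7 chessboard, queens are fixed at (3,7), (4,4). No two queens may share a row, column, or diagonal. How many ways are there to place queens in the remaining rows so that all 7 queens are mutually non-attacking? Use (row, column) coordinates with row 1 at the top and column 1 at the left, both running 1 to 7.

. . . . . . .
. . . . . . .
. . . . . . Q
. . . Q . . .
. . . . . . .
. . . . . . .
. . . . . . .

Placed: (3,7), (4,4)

Branch on row 1: col 2 → 1; col 3 → 0; col 6 → 1.
Sum: 1 + 0 + 1 = 2.

2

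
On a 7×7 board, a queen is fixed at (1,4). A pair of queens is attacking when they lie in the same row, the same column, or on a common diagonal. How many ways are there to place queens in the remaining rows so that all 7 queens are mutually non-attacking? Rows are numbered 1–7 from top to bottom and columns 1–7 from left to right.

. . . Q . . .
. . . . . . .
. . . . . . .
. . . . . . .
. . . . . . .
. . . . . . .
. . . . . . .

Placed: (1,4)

6

Branch on row 2: col 1 → 2; col 2 → 1; col 6 → 1; col 7 → 2.
Sum: 2 + 1 + 1 + 2 = 6.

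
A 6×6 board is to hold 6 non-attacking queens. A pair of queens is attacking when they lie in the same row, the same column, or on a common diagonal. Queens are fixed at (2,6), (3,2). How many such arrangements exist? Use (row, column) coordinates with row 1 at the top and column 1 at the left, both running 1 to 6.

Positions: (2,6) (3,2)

Branch on row 1: col 1 → 0; col 3 → 1.
Sum: 0 + 1 = 1.

1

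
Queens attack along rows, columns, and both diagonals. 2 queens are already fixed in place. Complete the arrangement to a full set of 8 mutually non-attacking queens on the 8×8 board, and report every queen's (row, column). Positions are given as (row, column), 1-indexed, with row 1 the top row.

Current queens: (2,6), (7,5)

(1,4) (2,6) (3,8) (4,3) (5,1) (6,7) (7,5) (8,2)

Row 1: attacked by (2,6)→{5,6,7}; (7,5)→{5}. Safe: 1, 2, 3, 4, 8. Place at column 4.
Row 3: attacked by (1,4)→{2,4,6}; (2,6)→{5,6,7}; (7,5)→{1,5}. Safe: 3, 8. Place at column 8.
Row 4: attacked by (1,4)→{1,4,7}; (2,6)→{4,6,8}; (3,8)→{7,8}; (7,5)→{2,5,8}. Safe: 3. Place at column 3.
Row 5: attacked by (1,4)→{4,8}; (2,6)→{3,6}; (3,8)→{6,8}; (4,3)→{2,3,4}; (7,5)→{3,5,7}. Safe: 1. Place at column 1.
Row 6: attacked by (1,4)→{4}; (2,6)→{2,6}; (3,8)→{5,8}; (4,3)→{1,3,5}; (5,1)→{1,2}; (7,5)→{4,5,6}. Safe: 7. Place at column 7.
Row 8: attacked by (1,4)→{4}; (2,6)→{6}; (3,8)→{3,8}; (4,3)→{3,7}; (5,1)→{1,4}; (6,7)→{5,7}; (7,5)→{4,5,6}. Safe: 2. Place at column 2.
Columns [4, 6, 8, 3, 1, 7, 5, 2], r−c [-3, -4, -5, 1, 4, -1, 2, 6], r+c [5, 8, 11, 7, 6, 13, 12, 10] are all distinct, so no two queens attack.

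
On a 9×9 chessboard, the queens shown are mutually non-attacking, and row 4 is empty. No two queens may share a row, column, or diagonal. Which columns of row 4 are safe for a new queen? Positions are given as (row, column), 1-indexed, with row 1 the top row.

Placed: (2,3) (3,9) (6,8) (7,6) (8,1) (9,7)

columns 4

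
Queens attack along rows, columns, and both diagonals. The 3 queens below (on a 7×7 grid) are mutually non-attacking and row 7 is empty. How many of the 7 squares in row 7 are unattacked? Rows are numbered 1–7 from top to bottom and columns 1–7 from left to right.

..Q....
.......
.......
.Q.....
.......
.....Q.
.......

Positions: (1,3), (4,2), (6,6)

(1,3) attacks row 7 at column 3.
(4,2) attacks row 7 at column 2 and diagonals 5.
(6,6) attacks row 7 at column 6 and diagonals 5, 7.
Attacked columns: {2, 3, 5, 6, 7}. Safe: {1, 4}.

2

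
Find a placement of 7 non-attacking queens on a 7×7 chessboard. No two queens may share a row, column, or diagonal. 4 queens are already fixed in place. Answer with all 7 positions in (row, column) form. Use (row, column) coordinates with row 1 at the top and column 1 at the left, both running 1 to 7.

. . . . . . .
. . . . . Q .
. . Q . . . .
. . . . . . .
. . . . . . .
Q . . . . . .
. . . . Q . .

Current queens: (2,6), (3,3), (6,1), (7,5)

(1,2) (2,6) (3,3) (4,7) (5,4) (6,1) (7,5)

Row 1: attacked by (2,6)→{5,6,7}; (3,3)→{1,3,5}; (6,1)→{1,6}; (7,5)→{5}. Safe: 2, 4. Place at column 2.
Row 4: attacked by (1,2)→{2,5}; (2,6)→{4,6}; (3,3)→{2,3,4}; (6,1)→{1,3}; (7,5)→{2,5}. Safe: 7. Place at column 7.
Row 5: attacked by (1,2)→{2,6}; (2,6)→{3,6}; (3,3)→{1,3,5}; (4,7)→{6,7}; (6,1)→{1,2}; (7,5)→{3,5,7}. Safe: 4. Place at column 4.
Columns [2, 6, 3, 7, 4, 1, 5], r−c [-1, -4, 0, -3, 1, 5, 2], r+c [3, 8, 6, 11, 9, 7, 12] are all distinct, so no two queens attack.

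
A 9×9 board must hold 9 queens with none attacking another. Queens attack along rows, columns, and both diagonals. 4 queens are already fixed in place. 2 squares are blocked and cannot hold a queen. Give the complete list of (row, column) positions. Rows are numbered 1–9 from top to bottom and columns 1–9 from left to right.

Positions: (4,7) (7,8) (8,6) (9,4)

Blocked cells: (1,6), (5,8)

Row 1: attacked by (4,7)→{4,7}; (7,8)→{2,8}; (8,6)→{6}; (9,4)→{4}. Blocked: 6. Safe: 1, 3, 5, 9. Place at column 9.
Row 2: attacked by (1,9)→{8,9}; (4,7)→{5,7,9}; (7,8)→{3,8}; (8,6)→{6}; (9,4)→{4}. Safe: 1, 2. Place at column 2.
Row 3: attacked by (1,9)→{7,9}; (2,2)→{1,2,3}; (4,7)→{6,7,8}; (7,8)→{4,8}; (8,6)→{1,6}; (9,4)→{4}. Safe: 5. Place at column 5.
Row 5: attacked by (1,9)→{5,9}; (2,2)→{2,5}; (3,5)→{3,5,7}; (4,7)→{6,7,8}; (7,8)→{6,8}; (8,6)→{3,6,9}; (9,4)→{4,8}. Blocked: 8. Safe: 1. Place at column 1.
Row 6: attacked by (1,9)→{4,9}; (2,2)→{2,6}; (3,5)→{2,5,8}; (4,7)→{5,7,9}; (5,1)→{1,2}; (7,8)→{7,8,9}; (8,6)→{4,6,8}; (9,4)→{1,4,7}. Safe: 3. Place at column 3.
Columns [9, 2, 5, 7, 1, 3, 8, 6, 4], r−c [-8, 0, -2, -3, 4, 3, -1, 2, 5], r+c [10, 4, 8, 11, 6, 9, 15, 14, 13] are all distinct, so no two queens attack.

(1,9) (2,2) (3,5) (4,7) (5,1) (6,3) (7,8) (8,6) (9,4)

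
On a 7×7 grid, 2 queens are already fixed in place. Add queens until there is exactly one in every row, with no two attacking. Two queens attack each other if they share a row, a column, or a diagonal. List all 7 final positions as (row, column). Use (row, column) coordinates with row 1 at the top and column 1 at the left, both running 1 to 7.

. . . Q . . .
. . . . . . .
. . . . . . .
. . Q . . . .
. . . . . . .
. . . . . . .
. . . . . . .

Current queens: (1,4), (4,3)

Row 2: attacked by (1,4)→{3,4,5}; (4,3)→{1,3,5}. Safe: 2, 6, 7. Place at column 6.
Row 3: attacked by (1,4)→{2,4,6}; (2,6)→{5,6,7}; (4,3)→{2,3,4}. Safe: 1. Place at column 1.
Row 5: attacked by (1,4)→{4}; (2,6)→{3,6}; (3,1)→{1,3}; (4,3)→{2,3,4}. Safe: 5, 7. Place at column 5.
Row 6: attacked by (1,4)→{4}; (2,6)→{2,6}; (3,1)→{1,4}; (4,3)→{1,3,5}; (5,5)→{4,5,6}. Safe: 7. Place at column 7.
Row 7: attacked by (1,4)→{4}; (2,6)→{1,6}; (3,1)→{1,5}; (4,3)→{3,6}; (5,5)→{3,5,7}; (6,7)→{6,7}. Safe: 2. Place at column 2.
Columns [4, 6, 1, 3, 5, 7, 2], r−c [-3, -4, 2, 1, 0, -1, 5], r+c [5, 8, 4, 7, 10, 13, 9] are all distinct, so no two queens attack.

(1,4) (2,6) (3,1) (4,3) (5,5) (6,7) (7,2)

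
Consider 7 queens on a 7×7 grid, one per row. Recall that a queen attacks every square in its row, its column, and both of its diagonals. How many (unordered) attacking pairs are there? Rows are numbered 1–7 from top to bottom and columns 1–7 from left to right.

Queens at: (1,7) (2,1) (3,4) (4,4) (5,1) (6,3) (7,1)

Same column: (2,1)–(5,1) (column 1); (2,1)–(7,1) (column 1); (3,4)–(4,4) (column 4); (5,1)–(7,1) (column 1).
Same diagonal: (1,7)–(4,4) (|1−4| = |7−4| = 3); (1,7)–(7,1) (|1−7| = |7−1| = 6); (4,4)–(7,1) (|4−7| = |4−1| = 3).
Total attacking pairs: 7.

7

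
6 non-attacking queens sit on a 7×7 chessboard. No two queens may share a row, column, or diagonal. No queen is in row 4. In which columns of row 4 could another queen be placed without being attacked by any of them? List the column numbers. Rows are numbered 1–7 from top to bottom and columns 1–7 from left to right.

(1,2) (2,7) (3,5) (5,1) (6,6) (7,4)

(1,2) attacks row 4 at column 2 and diagonals 5.
(2,7) attacks row 4 at column 7 and diagonals 5.
(3,5) attacks row 4 at column 5 and diagonals 4, 6.
(5,1) attacks row 4 at column 1 and diagonals 2.
(6,6) attacks row 4 at column 6 and diagonals 4.
(7,4) attacks row 4 at column 4 and diagonals 1, 7.
Attacked columns: {1, 2, 4, 5, 6, 7}. Safe: {3}.

columns 3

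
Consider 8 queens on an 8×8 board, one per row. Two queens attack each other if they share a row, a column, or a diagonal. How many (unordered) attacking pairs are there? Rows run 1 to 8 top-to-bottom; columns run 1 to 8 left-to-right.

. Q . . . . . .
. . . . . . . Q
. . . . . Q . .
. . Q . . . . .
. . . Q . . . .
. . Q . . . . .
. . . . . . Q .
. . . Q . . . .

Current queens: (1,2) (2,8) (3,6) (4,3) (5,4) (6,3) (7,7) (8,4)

Same column: (4,3)–(6,3) (column 3); (5,4)–(8,4) (column 4).
Same diagonal: (3,6)–(5,4) (|3−5| = |6−4| = 2); (3,6)–(6,3) (|3−6| = |6−3| = 3); (4,3)–(5,4) (|4−5| = |3−4| = 1); (5,4)–(6,3) (|5−6| = |4−3| = 1).
Total attacking pairs: 6.

6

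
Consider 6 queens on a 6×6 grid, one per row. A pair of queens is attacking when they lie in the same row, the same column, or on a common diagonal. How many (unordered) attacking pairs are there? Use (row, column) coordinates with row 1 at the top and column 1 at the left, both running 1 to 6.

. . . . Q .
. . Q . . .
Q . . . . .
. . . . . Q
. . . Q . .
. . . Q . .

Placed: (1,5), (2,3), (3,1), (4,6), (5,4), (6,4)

3

Same column: (5,4)–(6,4) (column 4).
Same diagonal: (3,1)–(6,4) (|3−6| = |1−4| = 3); (4,6)–(6,4) (|4−6| = |6−4| = 2).
Total attacking pairs: 3.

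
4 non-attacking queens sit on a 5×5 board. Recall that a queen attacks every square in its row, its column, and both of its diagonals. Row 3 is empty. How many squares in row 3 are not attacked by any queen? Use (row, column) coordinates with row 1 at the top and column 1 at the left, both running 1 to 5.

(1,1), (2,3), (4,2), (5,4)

1

(1,1) attacks row 3 at column 1 and diagonals 3.
(2,3) attacks row 3 at column 3 and diagonals 2, 4.
(4,2) attacks row 3 at column 2 and diagonals 1, 3.
(5,4) attacks row 3 at column 4 and diagonals 2.
Attacked columns: {1, 2, 3, 4}. Safe: {5}.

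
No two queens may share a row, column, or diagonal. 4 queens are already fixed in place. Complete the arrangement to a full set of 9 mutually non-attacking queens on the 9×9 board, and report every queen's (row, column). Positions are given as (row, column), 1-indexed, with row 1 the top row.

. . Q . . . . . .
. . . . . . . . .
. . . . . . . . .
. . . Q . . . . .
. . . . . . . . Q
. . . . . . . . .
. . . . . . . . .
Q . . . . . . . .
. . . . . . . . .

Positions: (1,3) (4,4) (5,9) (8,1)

(1,3) (2,8) (3,2) (4,4) (5,9) (6,7) (7,5) (8,1) (9,6)

Row 2: attacked by (1,3)→{2,3,4}; (4,4)→{2,4,6}; (5,9)→{6,9}; (8,1)→{1,7}. Safe: 5, 8. Place at column 8.
Row 3: attacked by (1,3)→{1,3,5}; (2,8)→{7,8,9}; (4,4)→{3,4,5}; (5,9)→{7,9}; (8,1)→{1,6}. Safe: 2. Place at column 2.
Row 6: attacked by (1,3)→{3,8}; (2,8)→{4,8}; (3,2)→{2,5}; (4,4)→{2,4,6}; (5,9)→{8,9}; (8,1)→{1,3}. Safe: 7. Place at column 7.
Row 7: attacked by (1,3)→{3,9}; (2,8)→{3,8}; (3,2)→{2,6}; (4,4)→{1,4,7}; (5,9)→{7,9}; (6,7)→{6,7,8}; (8,1)→{1,2}. Safe: 5. Place at column 5.
Row 9: attacked by (1,3)→{3}; (2,8)→{1,8}; (3,2)→{2,8}; (4,4)→{4,9}; (5,9)→{5,9}; (6,7)→{4,7}; (7,5)→{3,5,7}; (8,1)→{1,2}. Safe: 6. Place at column 6.
Columns [3, 8, 2, 4, 9, 7, 5, 1, 6], r−c [-2, -6, 1, 0, -4, -1, 2, 7, 3], r+c [4, 10, 5, 8, 14, 13, 12, 9, 15] are all distinct, so no two queens attack.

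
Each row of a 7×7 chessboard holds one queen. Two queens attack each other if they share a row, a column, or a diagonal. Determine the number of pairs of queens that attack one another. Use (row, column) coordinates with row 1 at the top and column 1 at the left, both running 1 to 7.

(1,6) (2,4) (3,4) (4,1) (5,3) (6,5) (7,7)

Same column: (2,4)–(3,4) (column 4).
Same diagonal: (1,6)–(3,4) (|1−3| = |6−4| = 2).
Total attacking pairs: 2.

2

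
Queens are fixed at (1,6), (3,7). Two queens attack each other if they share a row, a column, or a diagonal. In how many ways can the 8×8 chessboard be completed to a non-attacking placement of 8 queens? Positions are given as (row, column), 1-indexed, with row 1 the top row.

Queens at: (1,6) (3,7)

7

Branch on row 2: col 1 → 0; col 2 → 2; col 3 → 3; col 4 → 2.
Sum: 0 + 2 + 3 + 2 = 7.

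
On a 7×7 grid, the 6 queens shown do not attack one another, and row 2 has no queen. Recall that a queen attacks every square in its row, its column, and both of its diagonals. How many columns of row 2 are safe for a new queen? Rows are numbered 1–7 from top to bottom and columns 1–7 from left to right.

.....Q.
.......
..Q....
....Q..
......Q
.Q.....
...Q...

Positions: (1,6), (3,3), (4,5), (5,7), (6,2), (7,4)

1

(1,6) attacks row 2 at column 6 and diagonals 5, 7.
(3,3) attacks row 2 at column 3 and diagonals 2, 4.
(4,5) attacks row 2 at column 5 and diagonals 3, 7.
(5,7) attacks row 2 at column 7 and diagonals 4.
(6,2) attacks row 2 at column 2 and diagonals 6.
(7,4) attacks row 2 at column 4.
Attacked columns: {2, 3, 4, 5, 6, 7}. Safe: {1}.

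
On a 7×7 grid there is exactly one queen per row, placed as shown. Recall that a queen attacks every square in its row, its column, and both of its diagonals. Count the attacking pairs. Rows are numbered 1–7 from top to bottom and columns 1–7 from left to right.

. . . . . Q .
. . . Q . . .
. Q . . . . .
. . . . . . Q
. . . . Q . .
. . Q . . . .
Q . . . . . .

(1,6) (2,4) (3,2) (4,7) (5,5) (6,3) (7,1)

All columns are distinct and no two queens satisfy |Δrow| = |Δcol|, so no pair attacks.

0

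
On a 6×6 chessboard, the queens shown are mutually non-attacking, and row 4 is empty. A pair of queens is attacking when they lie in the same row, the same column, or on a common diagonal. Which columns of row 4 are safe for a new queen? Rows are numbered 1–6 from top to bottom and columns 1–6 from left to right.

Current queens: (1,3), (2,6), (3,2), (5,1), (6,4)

(1,3) attacks row 4 at column 3 and diagonals 6.
(2,6) attacks row 4 at column 6 and diagonals 4.
(3,2) attacks row 4 at column 2 and diagonals 1, 3.
(5,1) attacks row 4 at column 1 and diagonals 2.
(6,4) attacks row 4 at column 4 and diagonals 2, 6.
Attacked columns: {1, 2, 3, 4, 6}. Safe: {5}.

columns 5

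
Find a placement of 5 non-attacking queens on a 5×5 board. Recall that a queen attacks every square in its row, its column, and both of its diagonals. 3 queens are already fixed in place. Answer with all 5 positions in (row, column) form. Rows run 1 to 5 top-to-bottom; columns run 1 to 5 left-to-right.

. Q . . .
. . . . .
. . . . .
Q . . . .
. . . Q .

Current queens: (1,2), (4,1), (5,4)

(1,2) (2,5) (3,3) (4,1) (5,4)

Row 2: attacked by (1,2)→{1,2,3}; (4,1)→{1,3}; (5,4)→{1,4}. Safe: 5. Place at column 5.
Row 3: attacked by (1,2)→{2,4}; (2,5)→{4,5}; (4,1)→{1,2}; (5,4)→{2,4}. Safe: 3. Place at column 3.
Columns [2, 5, 3, 1, 4], r−c [-1, -3, 0, 3, 1], r+c [3, 7, 6, 5, 9] are all distinct, so no two queens attack.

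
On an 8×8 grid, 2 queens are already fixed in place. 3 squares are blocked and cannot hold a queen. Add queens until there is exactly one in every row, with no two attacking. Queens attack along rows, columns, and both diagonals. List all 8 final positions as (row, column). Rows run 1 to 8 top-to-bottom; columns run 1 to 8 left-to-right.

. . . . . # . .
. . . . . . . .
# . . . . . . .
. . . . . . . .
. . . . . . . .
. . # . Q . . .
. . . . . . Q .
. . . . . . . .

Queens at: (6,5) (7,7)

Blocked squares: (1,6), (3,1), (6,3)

(1,2) (2,8) (3,6) (4,1) (5,3) (6,5) (7,7) (8,4)

Row 1: attacked by (6,5)→{5}; (7,7)→{1,7}. Blocked: 6. Safe: 2, 3, 4, 8. Place at column 2.
Row 2: attacked by (1,2)→{1,2,3}; (6,5)→{1,5}; (7,7)→{2,7}. Safe: 4, 6, 8. Place at column 8.
Row 3: attacked by (1,2)→{2,4}; (2,8)→{7,8}; (6,5)→{2,5,8}; (7,7)→{3,7}. Blocked: 1. Safe: 6. Place at column 6.
Row 4: attacked by (1,2)→{2,5}; (2,8)→{6,8}; (3,6)→{5,6,7}; (6,5)→{3,5,7}; (7,7)→{4,7}. Safe: 1. Place at column 1.
Row 5: attacked by (1,2)→{2,6}; (2,8)→{5,8}; (3,6)→{4,6,8}; (4,1)→{1,2}; (6,5)→{4,5,6}; (7,7)→{5,7}. Safe: 3. Place at column 3.
Row 8: attacked by (1,2)→{2}; (2,8)→{2,8}; (3,6)→{1,6}; (4,1)→{1,5}; (5,3)→{3,6}; (6,5)→{3,5,7}; (7,7)→{6,7,8}. Safe: 4. Place at column 4.
Columns [2, 8, 6, 1, 3, 5, 7, 4], r−c [-1, -6, -3, 3, 2, 1, 0, 4], r+c [3, 10, 9, 5, 8, 11, 14, 12] are all distinct, so no two queens attack.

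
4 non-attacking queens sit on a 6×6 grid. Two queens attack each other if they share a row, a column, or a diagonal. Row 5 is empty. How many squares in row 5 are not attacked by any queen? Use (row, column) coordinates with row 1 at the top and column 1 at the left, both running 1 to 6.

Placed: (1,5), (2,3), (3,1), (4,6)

(1,5) attacks row 5 at column 5 and diagonals 1.
(2,3) attacks row 5 at column 3 and diagonals 6.
(3,1) attacks row 5 at column 1 and diagonals 3.
(4,6) attacks row 5 at column 6 and diagonals 5.
Attacked columns: {1, 3, 5, 6}. Safe: {2, 4}.

2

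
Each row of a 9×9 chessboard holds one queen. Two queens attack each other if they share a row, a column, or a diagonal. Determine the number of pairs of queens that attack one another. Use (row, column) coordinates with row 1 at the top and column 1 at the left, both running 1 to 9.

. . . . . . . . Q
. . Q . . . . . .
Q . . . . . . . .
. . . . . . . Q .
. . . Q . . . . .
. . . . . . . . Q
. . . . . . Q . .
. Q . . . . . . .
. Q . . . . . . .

Same column: (1,9)–(6,9) (column 9); (8,2)–(9,2) (column 2).
Same diagonal: (1,9)–(8,2) (|1−8| = |9−2| = 7).
Total attacking pairs: 3.

3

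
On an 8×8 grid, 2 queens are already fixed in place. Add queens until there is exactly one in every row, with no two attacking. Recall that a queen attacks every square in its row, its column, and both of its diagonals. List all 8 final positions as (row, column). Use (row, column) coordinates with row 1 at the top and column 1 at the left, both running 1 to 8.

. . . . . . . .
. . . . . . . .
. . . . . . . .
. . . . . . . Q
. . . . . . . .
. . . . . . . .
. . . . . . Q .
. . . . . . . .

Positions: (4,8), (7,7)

(1,2) (2,4) (3,6) (4,8) (5,3) (6,1) (7,7) (8,5)

Row 1: attacked by (4,8)→{5,8}; (7,7)→{1,7}. Safe: 2, 3, 4, 6. Place at column 2.
Row 2: attacked by (1,2)→{1,2,3}; (4,8)→{6,8}; (7,7)→{2,7}. Safe: 4, 5. Place at column 4.
Row 3: attacked by (1,2)→{2,4}; (2,4)→{3,4,5}; (4,8)→{7,8}; (7,7)→{3,7}. Safe: 1, 6. Place at column 6.
Row 5: attacked by (1,2)→{2,6}; (2,4)→{1,4,7}; (3,6)→{4,6,8}; (4,8)→{7,8}; (7,7)→{5,7}. Safe: 3. Place at column 3.
Row 6: attacked by (1,2)→{2,7}; (2,4)→{4,8}; (3,6)→{3,6}; (4,8)→{6,8}; (5,3)→{2,3,4}; (7,7)→{6,7,8}. Safe: 1, 5. Place at column 1.
Row 8: attacked by (1,2)→{2}; (2,4)→{4}; (3,6)→{1,6}; (4,8)→{4,8}; (5,3)→{3,6}; (6,1)→{1,3}; (7,7)→{6,7,8}. Safe: 5. Place at column 5.
Columns [2, 4, 6, 8, 3, 1, 7, 5], r−c [-1, -2, -3, -4, 2, 5, 0, 3], r+c [3, 6, 9, 12, 8, 7, 14, 13] are all distinct, so no two queens attack.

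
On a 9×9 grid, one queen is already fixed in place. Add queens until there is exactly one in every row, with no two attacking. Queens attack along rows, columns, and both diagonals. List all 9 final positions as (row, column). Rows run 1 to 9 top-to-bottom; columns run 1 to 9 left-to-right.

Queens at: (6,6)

(1,7) (2,3) (3,8) (4,2) (5,4) (6,6) (7,9) (8,5) (9,1)

Row 1: attacked by (6,6)→{1,6}. Safe: 2, 3, 4, 5, 7, 8, 9. Place at column 7.
Row 2: attacked by (1,7)→{6,7,8}; (6,6)→{2,6}. Safe: 1, 3, 4, 5, 9. Place at column 3.
Row 3: attacked by (1,7)→{5,7,9}; (2,3)→{2,3,4}; (6,6)→{3,6,9}. Safe: 1, 8. Place at column 8.
Row 4: attacked by (1,7)→{4,7}; (2,3)→{1,3,5}; (3,8)→{7,8,9}; (6,6)→{4,6,8}. Safe: 2. Place at column 2.
Row 5: attacked by (1,7)→{3,7}; (2,3)→{3,6}; (3,8)→{6,8}; (4,2)→{1,2,3}; (6,6)→{5,6,7}. Safe: 4, 9. Place at column 4.
Row 7: attacked by (1,7)→{1,7}; (2,3)→{3,8}; (3,8)→{4,8}; (4,2)→{2,5}; (5,4)→{2,4,6}; (6,6)→{5,6,7}. Safe: 9. Place at column 9.
Row 8: attacked by (1,7)→{7}; (2,3)→{3,9}; (3,8)→{3,8}; (4,2)→{2,6}; (5,4)→{1,4,7}; (6,6)→{4,6,8}; (7,9)→{8,9}. Safe: 5. Place at column 5.
Row 9: attacked by (1,7)→{7}; (2,3)→{3}; (3,8)→{2,8}; (4,2)→{2,7}; (5,4)→{4,8}; (6,6)→{3,6,9}; (7,9)→{7,9}; (8,5)→{4,5,6}. Safe: 1. Place at column 1.
Columns [7, 3, 8, 2, 4, 6, 9, 5, 1], r−c [-6, -1, -5, 2, 1, 0, -2, 3, 8], r+c [8, 5, 11, 6, 9, 12, 16, 13, 10] are all distinct, so no two queens attack.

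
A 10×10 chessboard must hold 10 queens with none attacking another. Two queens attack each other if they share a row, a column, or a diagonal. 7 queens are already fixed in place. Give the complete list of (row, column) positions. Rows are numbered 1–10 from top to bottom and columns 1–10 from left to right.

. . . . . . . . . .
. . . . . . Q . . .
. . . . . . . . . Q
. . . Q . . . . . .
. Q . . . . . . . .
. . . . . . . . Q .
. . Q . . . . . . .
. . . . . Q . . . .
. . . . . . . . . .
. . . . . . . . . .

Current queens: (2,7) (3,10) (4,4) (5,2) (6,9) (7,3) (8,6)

Row 1: attacked by (2,7)→{6,7,8}; (3,10)→{8,10}; (4,4)→{1,4,7}; (5,2)→{2,6}; (6,9)→{4,9}; (7,3)→{3,9}; (8,6)→{6}. Safe: 5. Place at column 5.
Row 9: attacked by (1,5)→{5}; (2,7)→{7}; (3,10)→{4,10}; (4,4)→{4,9}; (5,2)→{2,6}; (6,9)→{6,9}; (7,3)→{1,3,5}; (8,6)→{5,6,7}. Safe: 8. Place at column 8.
Row 10: attacked by (1,5)→{5}; (2,7)→{7}; (3,10)→{3,10}; (4,4)→{4,10}; (5,2)→{2,7}; (6,9)→{5,9}; (7,3)→{3,6}; (8,6)→{4,6,8}; (9,8)→{7,8,9}. Safe: 1. Place at column 1.
Columns [5, 7, 10, 4, 2, 9, 3, 6, 8, 1], r−c [-4, -5, -7, 0, 3, -3, 4, 2, 1, 9], r+c [6, 9, 13, 8, 7, 15, 10, 14, 17, 11] are all distinct, so no two queens attack.

(1,5) (2,7) (3,10) (4,4) (5,2) (6,9) (7,3) (8,6) (9,8) (10,1)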